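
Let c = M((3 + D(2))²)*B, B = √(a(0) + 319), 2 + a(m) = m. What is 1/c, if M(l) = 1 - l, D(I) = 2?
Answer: -√317/7608 ≈ -0.0023402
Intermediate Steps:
a(m) = -2 + m
B = √317 (B = √((-2 + 0) + 319) = √(-2 + 319) = √317 ≈ 17.805)
c = -24*√317 (c = (1 - (3 + 2)²)*√317 = (1 - 1*5²)*√317 = (1 - 1*25)*√317 = (1 - 25)*√317 = -24*√317 ≈ -427.31)
1/c = 1/(-24*√317) = -√317/7608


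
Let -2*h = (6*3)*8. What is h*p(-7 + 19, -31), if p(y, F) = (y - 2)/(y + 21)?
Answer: -240/11 ≈ -21.818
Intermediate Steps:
p(y, F) = (-2 + y)/(21 + y)
h = -72 (h = -6*3*8/2 = -9*8 = -½*144 = -72)
h*p(-7 + 19, -31) = -72*(-2 + (-7 + 19))/(21 + (-7 + 19)) = -72*(-2 + 12)/(21 + 12) = -72*10/33 = -240/11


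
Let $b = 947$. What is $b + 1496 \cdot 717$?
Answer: $1073579$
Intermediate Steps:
$b + 1496 \cdot 717 = 947 + 1496 \cdot 717 = 947 + 1072632 = 1073579$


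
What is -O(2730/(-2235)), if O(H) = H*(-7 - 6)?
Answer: -2366/149 ≈ -15.879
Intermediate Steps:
O(H) = -13*H (O(H) = H*(-13) = -13*H)
-O(2730/(-2235)) = -(-13)*2730/(-2235) = -(-13)*2730*(-1/2235) = -(-13)*(-182)/149 = -1*2366/149 = -2366/149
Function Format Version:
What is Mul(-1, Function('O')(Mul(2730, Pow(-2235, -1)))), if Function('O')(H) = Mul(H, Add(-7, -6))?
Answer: Rational(-2366, 149) ≈ -15.879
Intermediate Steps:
Function('O')(H) = Mul(-13, H) (Function('O')(H) = Mul(H, -13) = Mul(-13, H))
Mul(-1, Function('O')(Mul(2730, Pow(-2235, -1)))) = Mul(-1, Mul(-13, Mul(2730, Pow(-2235, -1)))) = Mul(-1, Mul(-13, Mul(2730, Rational(-1, 2235)))) = Mul(-1, Mul(-13, Rational(-182, 149))) = Mul(-1, Rational(2366, 149)) = Rational(-2366, 149)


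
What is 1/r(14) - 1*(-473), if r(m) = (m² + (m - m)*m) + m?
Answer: 99331/210 ≈ 473.00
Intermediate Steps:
r(m) = m + m² (r(m) = (m² + 0*m) + m = (m² + 0) + m = m² + m = m + m²)
1/r(14) - 1*(-473) = 1/(14*(1 + 14)) - 1*(-473) = 1/(14*15) + 473 = 1/210 + 473 = 99331/210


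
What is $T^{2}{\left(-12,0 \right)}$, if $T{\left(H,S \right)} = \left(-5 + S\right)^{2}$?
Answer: $625$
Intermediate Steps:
$T^{2}{\left(-12,0 \right)} = \left(\left(-5 + 0\right)^{2}\right)^{2} = \left(\left(-5\right)^{2}\right)^{2} = 25^{2} = 625$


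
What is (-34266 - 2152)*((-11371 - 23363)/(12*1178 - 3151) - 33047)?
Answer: 13221774464122/10985 ≈ 1.2036e+9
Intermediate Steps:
(-34266 - 2152)*((-11371 - 23363)/(12*1178 - 3151) - 33047) = -36418*(-34734/(14136 - 3151) - 33047) = -36418*(-34734/10985 - 33047) = -36418*(-363056029/10985) = 13221774464122/10985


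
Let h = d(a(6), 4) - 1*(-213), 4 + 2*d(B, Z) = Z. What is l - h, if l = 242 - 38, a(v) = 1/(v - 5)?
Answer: -9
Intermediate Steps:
a(v) = 1/(-5 + v)
l = 204
d(B, Z) = -2 + Z/2
h = 213 (h = (-2 + (½)*4) - 1*(-213) = (-2 + 2) + 213 = 0 + 213 = 213)
l - h = 204 - 1*213 = 204 - 213 = -9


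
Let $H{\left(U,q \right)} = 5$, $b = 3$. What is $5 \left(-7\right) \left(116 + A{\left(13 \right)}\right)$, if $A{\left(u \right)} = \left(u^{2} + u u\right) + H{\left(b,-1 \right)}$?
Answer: $-16065$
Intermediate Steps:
$A{\left(u \right)} = 5 + 2 u^{2}$ ($A{\left(u \right)} = \left(u^{2} + u u\right) + 5 = \left(u^{2} + u^{2}\right) + 5 = 2 u^{2} + 5 = 5 + 2 u^{2}$)
$5 \left(-7\right) \left(116 + A{\left(13 \right)}\right) = 5 \left(-7\right) \left(116 + \left(5 + 2 \cdot 13^{2}\right)\right) = - 35 \left(116 + \left(5 + 2 \cdot 169\right)\right) = - 35 \left(116 + \left(5 + 338\right)\right) = - 35 \left(116 + 343\right) = \left(-35\right) 459 = -16065$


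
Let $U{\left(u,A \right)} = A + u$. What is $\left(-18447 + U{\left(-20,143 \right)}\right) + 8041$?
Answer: $-10283$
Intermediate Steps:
$\left(-18447 + U{\left(-20,143 \right)}\right) + 8041 = \left(-18447 + \left(143 - 20\right)\right) + 8041 = \left(-18447 + 123\right) + 8041 = -18324 + 8041 = -10283$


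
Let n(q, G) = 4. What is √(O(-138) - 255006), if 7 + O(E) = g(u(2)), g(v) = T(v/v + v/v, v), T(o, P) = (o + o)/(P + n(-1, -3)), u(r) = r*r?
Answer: 5*I*√40802/2 ≈ 504.99*I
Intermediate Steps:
u(r) = r²
T(o, P) = 2*o/(4 + P) (T(o, P) = (o + o)/(P + 4) = (2*o)/(4 + P) = 2*o/(4 + P))
g(v) = 4/(4 + v) (g(v) = 2*(v/v + v/v)/(4 + v) = 2*(1 + 1)/(4 + v) = 2*2/(4 + v) = 4/(4 + v))
O(E) = -13/2 (O(E) = -7 + 4/(4 + 2²) = -7 + 4/(4 + 4) = -7 + 4/8 = -7 + 4*(⅛) = -7 + ½ = -13/2)
√(O(-138) - 255006) = √(-13/2 - 255006) = √(-510025/2) = 5*I*√40802/2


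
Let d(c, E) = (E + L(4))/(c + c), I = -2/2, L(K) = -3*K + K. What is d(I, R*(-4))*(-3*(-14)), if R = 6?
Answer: 672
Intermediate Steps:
L(K) = -2*K
I = -1 (I = -2*1/2 = -1)
d(c, E) = (-8 + E)/(2*c) (d(c, E) = (E - 2*4)/(c + c) = (E - 8)/((2*c)) = (-8 + E)*(1/(2*c)) = (-8 + E)/(2*c))
d(I, R*(-4))*(-3*(-14)) = ((1/2)*(-8 + 6*(-4))/(-1))*(-3*(-14)) = ((1/2)*(-1)*(-8 - 24))*42 = ((1/2)*(-1)*(-32))*42 = 16*42 = 672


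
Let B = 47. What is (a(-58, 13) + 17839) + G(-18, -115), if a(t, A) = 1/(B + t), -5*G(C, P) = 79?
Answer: 980271/55 ≈ 17823.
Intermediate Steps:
G(C, P) = -79/5 (G(C, P) = -⅕*79 = -79/5)
a(t, A) = 1/(47 + t)
(a(-58, 13) + 17839) + G(-18, -115) = (1/(47 - 58) + 17839) - 79/5 = (1/(-11) + 17839) - 79/5 = (-1/11 + 17839) - 79/5 = 196228/11 - 79/5 = 980271/55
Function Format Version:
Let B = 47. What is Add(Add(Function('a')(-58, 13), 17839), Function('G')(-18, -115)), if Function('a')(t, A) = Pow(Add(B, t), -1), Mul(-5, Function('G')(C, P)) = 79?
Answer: Rational(980271, 55) ≈ 17823.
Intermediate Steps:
Function('G')(C, P) = Rational(-79, 5) (Function('G')(C, P) = Mul(Rational(-1, 5), 79) = Rational(-79, 5))
Function('a')(t, A) = Pow(Add(47, t), -1)
Add(Add(Function('a')(-58, 13), 17839), Function('G')(-18, -115)) = Add(Add(Pow(Add(47, -58), -1), 17839), Rational(-79, 5)) = Add(Add(Pow(-11, -1), 17839), Rational(-79, 5)) = Add(Add(Rational(-1, 11), 17839), Rational(-79, 5)) = Add(Rational(196228, 11), Rational(-79, 5)) = Rational(980271, 55)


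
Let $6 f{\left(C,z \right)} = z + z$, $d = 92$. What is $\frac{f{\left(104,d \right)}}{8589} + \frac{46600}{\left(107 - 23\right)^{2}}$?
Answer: $\frac{264857}{40082} \approx 6.6079$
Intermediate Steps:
$f{\left(C,z \right)} = \frac{z}{3}$ ($f{\left(C,z \right)} = \frac{z + z}{6} = \frac{2 z}{6} = \frac{z}{3}$)
$\frac{f{\left(104,d \right)}}{8589} + \frac{46600}{\left(107 - 23\right)^{2}} = \frac{\frac{1}{3} \cdot 92}{8589} + \frac{46600}{\left(107 - 23\right)^{2}} = \frac{92}{3} \cdot \frac{1}{8589} + \frac{46600}{84^{2}} = \frac{92}{25767} + \frac{46600}{7056} = \frac{92}{25767} + 46600 \cdot \frac{1}{7056} = \frac{92}{25767} + \frac{5825}{882} = \frac{264857}{40082}$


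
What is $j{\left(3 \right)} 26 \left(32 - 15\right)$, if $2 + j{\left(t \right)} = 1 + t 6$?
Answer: $7514$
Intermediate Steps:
$j{\left(t \right)} = -1 + 6 t$ ($j{\left(t \right)} = -2 + \left(1 + t 6\right) = -2 + \left(1 + 6 t\right) = -1 + 6 t$)
$j{\left(3 \right)} 26 \left(32 - 15\right) = \left(-1 + 6 \cdot 3\right) 26 \left(32 - 15\right) = \left(-1 + 18\right) 26 \cdot 17 = 17 \cdot 442 = 7514$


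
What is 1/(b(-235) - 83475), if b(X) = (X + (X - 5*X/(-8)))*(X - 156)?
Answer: 8/1261785 ≈ 6.3402e-6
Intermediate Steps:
b(X) = 21*X*(-156 + X)/8 (b(X) = (X + (X - 5*X*(-1)/8))*(-156 + X) = (X + (X - (-5)*X/8))*(-156 + X) = (X + (X + 5*X/8))*(-156 + X) = (X + 13*X/8)*(-156 + X) = (21*X/8)*(-156 + X) = 21*X*(-156 + X)/8)
1/(b(-235) - 83475) = 1/((21/8)*(-235)*(-156 - 235) - 83475) = 1/((21/8)*(-235)*(-391) - 83475) = 1/(1929585/8 - 83475) = 1/(1261785/8) = 8/1261785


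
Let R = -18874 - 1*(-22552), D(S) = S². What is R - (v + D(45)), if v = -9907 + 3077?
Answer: 8483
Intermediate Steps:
R = 3678 (R = -18874 + 22552 = 3678)
v = -6830
R - (v + D(45)) = 3678 - (-6830 + 45²) = 3678 - (-6830 + 2025) = 3678 - 1*(-4805) = 3678 + 4805 = 8483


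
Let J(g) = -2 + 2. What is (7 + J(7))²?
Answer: 49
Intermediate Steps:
J(g) = 0
(7 + J(7))² = (7 + 0)² = 7² = 49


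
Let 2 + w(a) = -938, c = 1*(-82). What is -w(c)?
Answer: 940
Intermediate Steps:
c = -82
w(a) = -940 (w(a) = -2 - 938 = -940)
-w(c) = -1*(-940) = 940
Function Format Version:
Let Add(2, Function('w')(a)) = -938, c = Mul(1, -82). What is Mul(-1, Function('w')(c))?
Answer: 940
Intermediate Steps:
c = -82
Function('w')(a) = -940 (Function('w')(a) = Add(-2, -938) = -940)
Mul(-1, Function('w')(c)) = Mul(-1, -940) = 940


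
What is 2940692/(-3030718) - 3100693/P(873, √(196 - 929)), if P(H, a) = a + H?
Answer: (-1470346*√733 + 4699946655845*I)/(1515359*(√733 - 873*I)) ≈ -3549.3 + 110.04*I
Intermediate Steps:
P(H, a) = H + a
2940692/(-3030718) - 3100693/P(873, √(196 - 929)) = 2940692/(-3030718) - 3100693/(873 + √(196 - 929)) = 2940692*(-1/3030718) - 3100693/(873 + √(-733)) = -1470346/1515359 - 3100693/(873 + I*√733)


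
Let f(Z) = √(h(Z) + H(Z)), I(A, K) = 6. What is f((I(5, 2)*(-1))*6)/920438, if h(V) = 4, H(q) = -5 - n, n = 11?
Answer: I*√3/460219 ≈ 3.7635e-6*I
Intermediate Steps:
H(q) = -16 (H(q) = -5 - 1*11 = -5 - 11 = -16)
f(Z) = 2*I*√3 (f(Z) = √(4 - 16) = √(-12) = 2*I*√3)
f((I(5, 2)*(-1))*6)/920438 = (2*I*√3)/920438 = (2*I*√3)*(1/920438) = I*√3/460219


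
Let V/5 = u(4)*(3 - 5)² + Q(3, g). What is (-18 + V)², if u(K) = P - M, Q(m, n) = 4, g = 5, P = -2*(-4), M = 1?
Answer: 20164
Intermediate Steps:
P = 8
u(K) = 7 (u(K) = 8 - 1*1 = 8 - 1 = 7)
V = 160 (V = 5*(7*(3 - 5)² + 4) = 5*(7*(-2)² + 4) = 5*(7*4 + 4) = 5*(28 + 4) = 5*32 = 160)
(-18 + V)² = (-18 + 160)² = 142² = 20164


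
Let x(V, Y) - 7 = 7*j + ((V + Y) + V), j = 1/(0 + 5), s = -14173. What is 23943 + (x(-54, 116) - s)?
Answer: 190662/5 ≈ 38132.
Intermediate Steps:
j = ⅕ (j = 1/5 = ⅕ ≈ 0.20000)
x(V, Y) = 42/5 + Y + 2*V (x(V, Y) = 7 + (7*(⅕) + ((V + Y) + V)) = 7 + (7/5 + (Y + 2*V)) = 7 + (7/5 + Y + 2*V) = 42/5 + Y + 2*V)
23943 + (x(-54, 116) - s) = 23943 + ((42/5 + 116 + 2*(-54)) - 1*(-14173)) = 23943 + ((42/5 + 116 - 108) + 14173) = 23943 + (82/5 + 14173) = 23943 + 70947/5 = 190662/5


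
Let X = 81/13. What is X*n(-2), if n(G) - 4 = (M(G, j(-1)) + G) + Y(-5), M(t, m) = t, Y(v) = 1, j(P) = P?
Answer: 81/13 ≈ 6.2308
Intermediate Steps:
X = 81/13 (X = 81*(1/13) = 81/13 ≈ 6.2308)
n(G) = 5 + 2*G (n(G) = 4 + ((G + G) + 1) = 4 + (2*G + 1) = 4 + (1 + 2*G) = 5 + 2*G)
X*n(-2) = 81*(5 + 2*(-2))/13 = 81*(5 - 4)/13 = (81/13)*1 = 81/13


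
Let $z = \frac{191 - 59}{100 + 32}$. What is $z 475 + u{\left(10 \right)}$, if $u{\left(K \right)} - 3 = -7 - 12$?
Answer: $459$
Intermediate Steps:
$z = 1$ ($z = \frac{132}{132} = 132 \cdot \frac{1}{132} = 1$)
$u{\left(K \right)} = -16$ ($u{\left(K \right)} = 3 - 19 = -16$)
$z 475 + u{\left(10 \right)} = 1 \cdot 475 - 16 = 475 - 16 = 459$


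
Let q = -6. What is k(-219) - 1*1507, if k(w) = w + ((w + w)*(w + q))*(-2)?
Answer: -198826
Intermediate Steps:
k(w) = w - 4*w*(-6 + w) (k(w) = w + ((w + w)*(w - 6))*(-2) = w + ((2*w)*(-6 + w))*(-2) = w + (2*w*(-6 + w))*(-2) = w - 4*w*(-6 + w))
k(-219) - 1*1507 = -219*(25 - 4*(-219)) - 1*1507 = -219*(25 + 876) - 1507 = -219*901 - 1507 = -197319 - 1507 = -198826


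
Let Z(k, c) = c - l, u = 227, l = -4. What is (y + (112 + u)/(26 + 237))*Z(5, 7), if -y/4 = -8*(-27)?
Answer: -2495823/263 ≈ -9489.8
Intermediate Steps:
Z(k, c) = 4 + c (Z(k, c) = c - 1*(-4) = c + 4 = 4 + c)
y = -864 (y = -(-32)*(-27) = -4*216 = -864)
(y + (112 + u)/(26 + 237))*Z(5, 7) = (-864 + (112 + 227)/(26 + 237))*(4 + 7) = (-864 + 339/263)*11 = -226893/263*11 = -2495823/263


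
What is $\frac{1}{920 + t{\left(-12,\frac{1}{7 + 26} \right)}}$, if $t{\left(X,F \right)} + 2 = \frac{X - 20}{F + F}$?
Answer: $\frac{1}{390} \approx 0.0025641$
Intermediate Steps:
$t{\left(X,F \right)} = -2 + \frac{-20 + X}{2 F}$ ($t{\left(X,F \right)} = -2 + \frac{X - 20}{F + F} = -2 + \frac{-20 + X}{2 F}$)
$\frac{1}{920 + t{\left(-12,\frac{1}{7 + 26} \right)}} = \frac{1}{920 + \frac{-20 - 12 - \frac{4}{7 + 26}}{2 \frac{1}{7 + 26}}} = \frac{1}{920 + \frac{-20 - 12 - \frac{4}{33}}{2 \cdot \frac{1}{33}}} = \frac{1}{920 + \frac{\frac{1}{\frac{1}{33}} \left(-20 - 12 - \frac{4}{33}\right)}{2}} = \frac{1}{920 + \frac{1}{2} \cdot 33 \left(-20 - 12 - \frac{4}{33}\right)} = \frac{1}{920 + \frac{1}{2} \cdot 33 \left(- \frac{1060}{33}\right)} = \frac{1}{920 - 530} = \frac{1}{390}$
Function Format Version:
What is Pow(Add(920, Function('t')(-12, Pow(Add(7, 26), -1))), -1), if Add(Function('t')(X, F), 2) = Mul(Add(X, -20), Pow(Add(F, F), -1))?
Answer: Rational(1, 390) ≈ 0.0025641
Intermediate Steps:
Function('t')(X, F) = Add(-2, Mul(Rational(1, 2), Pow(F, -1), Add(-20, X))) (Function('t')(X, F) = Add(-2, Mul(Add(X, -20), Pow(Add(F, F), -1))) = Add(-2, Mul(Add(-20, X), Pow(Mul(2, F), -1))) = Add(-2, Mul(Add(-20, X), Mul(Rational(1, 2), Pow(F, -1)))) = Add(-2, Mul(Rational(1, 2), Pow(F, -1), Add(-20, X))))
Pow(Add(920, Function('t')(-12, Pow(Add(7, 26), -1))), -1) = Pow(Add(920, Mul(Rational(1, 2), Pow(Pow(Add(7, 26), -1), -1), Add(-20, -12, Mul(-4, Pow(Add(7, 26), -1))))), -1) = Pow(Add(920, Mul(Rational(1, 2), Pow(Pow(33, -1), -1), Add(-20, -12, Mul(-4, Pow(33, -1))))), -1) = Pow(Add(920, Mul(Rational(1, 2), Pow(Rational(1, 33), -1), Add(-20, -12, Mul(-4, Rational(1, 33))))), -1) = Pow(Add(920, Mul(Rational(1, 2), 33, Add(-20, -12, Rational(-4, 33)))), -1) = Pow(Add(920, Mul(Rational(1, 2), 33, Rational(-1060, 33))), -1) = Pow(Add(920, -530), -1) = Pow(390, -1) = Rational(1, 390)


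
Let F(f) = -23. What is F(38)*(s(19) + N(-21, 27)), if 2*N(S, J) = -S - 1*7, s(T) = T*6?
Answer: -2783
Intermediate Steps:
s(T) = 6*T
N(S, J) = -7/2 - S/2 (N(S, J) = (-S - 1*7)/2 = (-S - 7)/2 = (-7 - S)/2 = -7/2 - S/2)
F(38)*(s(19) + N(-21, 27)) = -23*(6*19 + (-7/2 - ½*(-21))) = -23*(114 + (-7/2 + 21/2)) = -23*(114 + 7) = -23*121 = -2783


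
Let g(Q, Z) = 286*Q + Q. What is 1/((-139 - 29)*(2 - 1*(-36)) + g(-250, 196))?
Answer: -1/78134 ≈ -1.2799e-5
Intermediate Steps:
g(Q, Z) = 287*Q
1/((-139 - 29)*(2 - 1*(-36)) + g(-250, 196)) = 1/((-139 - 29)*(2 - 1*(-36)) + 287*(-250)) = 1/(-168*(2 + 36) - 71750) = 1/(-168*38 - 71750) = 1/(-6384 - 71750) = 1/(-78134) = -1/78134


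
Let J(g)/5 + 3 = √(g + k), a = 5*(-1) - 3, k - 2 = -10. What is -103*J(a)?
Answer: 1545 - 2060*I ≈ 1545.0 - 2060.0*I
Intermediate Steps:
k = -8 (k = 2 - 10 = -8)
a = -8 (a = -5 - 3 = -8)
J(g) = -15 + 5*√(-8 + g) (J(g) = -15 + 5*√(g - 8) = -15 + 5*√(-8 + g))
-103*J(a) = -103*(-15 + 5*√(-8 - 8)) = -103*(-15 + 5*√(-16)) = -103*(-15 + 5*(4*I)) = -103*(-15 + 20*I) = 1545 - 2060*I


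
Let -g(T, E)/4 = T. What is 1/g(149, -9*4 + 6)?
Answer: -1/596 ≈ -0.0016779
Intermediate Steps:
g(T, E) = -4*T
1/g(149, -9*4 + 6) = 1/(-4*149) = 1/(-596) = -1/596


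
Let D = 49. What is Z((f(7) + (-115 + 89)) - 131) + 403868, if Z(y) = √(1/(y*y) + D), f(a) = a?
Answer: 403868 + √1102501/150 ≈ 4.0388e+5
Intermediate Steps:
Z(y) = √(49 + y⁻²) (Z(y) = √(1/(y*y) + 49) = √(1/(y²) + 49) = √(y⁻² + 49) = √(49 + y⁻²))
Z((f(7) + (-115 + 89)) - 131) + 403868 = √(49 + ((7 + (-115 + 89)) - 131)⁻²) + 403868 = √(49 + ((7 - 26) - 131)⁻²) + 403868 = √(49 + (-19 - 131)⁻²) + 403868 = √(49 + (-150)⁻²) + 403868 = √(49 + 1/22500) + 403868 = √(1102501/22500) + 403868 = √1102501/150 + 403868 = 403868 + √1102501/150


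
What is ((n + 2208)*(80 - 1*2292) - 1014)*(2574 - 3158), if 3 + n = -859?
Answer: 1739365744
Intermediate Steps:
n = -862 (n = -3 - 859 = -862)
((n + 2208)*(80 - 1*2292) - 1014)*(2574 - 3158) = ((-862 + 2208)*(80 - 1*2292) - 1014)*(2574 - 3158) = (1346*(80 - 2292) - 1014)*(-584) = (1346*(-2212) - 1014)*(-584) = (-2977352 - 1014)*(-584) = -2978366*(-584) = 1739365744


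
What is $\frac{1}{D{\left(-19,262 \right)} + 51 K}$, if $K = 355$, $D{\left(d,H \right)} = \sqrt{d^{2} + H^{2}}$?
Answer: $\frac{3621}{65544404} - \frac{\sqrt{69005}}{327722020} \approx 5.4443 \cdot 10^{-5}$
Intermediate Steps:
$D{\left(d,H \right)} = \sqrt{H^{2} + d^{2}}$
$\frac{1}{D{\left(-19,262 \right)} + 51 K} = \frac{1}{\sqrt{262^{2} + \left(-19\right)^{2}} + 51 \cdot 355} = \frac{1}{\sqrt{68644 + 361} + 18105} = \frac{1}{\sqrt{69005} + 18105} = \frac{1}{18105 + \sqrt{69005}}$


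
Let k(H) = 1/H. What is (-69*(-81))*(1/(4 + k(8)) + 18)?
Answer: 1121526/11 ≈ 1.0196e+5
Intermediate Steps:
k(H) = 1/H
(-69*(-81))*(1/(4 + k(8)) + 18) = (-69*(-81))*(1/(4 + 1/8) + 18) = 5589*(1/(4 + 1/8) + 18) = 5589*(1/(33/8) + 18) = 5589*(8/33 + 18) = 5589*(602/33) = 1121526/11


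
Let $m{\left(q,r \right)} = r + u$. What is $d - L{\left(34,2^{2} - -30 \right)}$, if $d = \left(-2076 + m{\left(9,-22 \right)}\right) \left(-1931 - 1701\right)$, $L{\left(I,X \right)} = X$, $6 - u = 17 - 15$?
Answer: $7605374$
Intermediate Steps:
$u = 4$ ($u = 6 - \left(17 - 15\right) = 6 - 2 = 4$)
$m{\left(q,r \right)} = 4 + r$ ($m{\left(q,r \right)} = r + 4 = 4 + r$)
$d = 7605408$ ($d = \left(-2076 + \left(4 - 22\right)\right) \left(-1931 - 1701\right) = \left(-2076 - 18\right) \left(-3632\right) = \left(-2094\right) \left(-3632\right) = 7605408$)
$d - L{\left(34,2^{2} - -30 \right)} = 7605408 - \left(2^{2} - -30\right) = 7605408 - \left(4 + 30\right) = 7605408 - 34 = 7605374$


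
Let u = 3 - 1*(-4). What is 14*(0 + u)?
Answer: 98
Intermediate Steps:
u = 7 (u = 3 + 4 = 7)
14*(0 + u) = 14*(0 + 7) = 14*7 = 98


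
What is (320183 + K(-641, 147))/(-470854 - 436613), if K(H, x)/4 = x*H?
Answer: 56725/907467 ≈ 0.062509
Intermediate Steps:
K(H, x) = 4*H*x (K(H, x) = 4*(x*H) = 4*(H*x) = 4*H*x)
(320183 + K(-641, 147))/(-470854 - 436613) = (320183 + 4*(-641)*147)/(-470854 - 436613) = (320183 - 376908)/(-907467) = -56725*(-1/907467) = 56725/907467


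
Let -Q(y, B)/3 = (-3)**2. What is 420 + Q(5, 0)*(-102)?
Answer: 3174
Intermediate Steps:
Q(y, B) = -27 (Q(y, B) = -3*(-3)**2 = -3*9 = -27)
420 + Q(5, 0)*(-102) = 420 - 27*(-102) = 420 + 2754 = 3174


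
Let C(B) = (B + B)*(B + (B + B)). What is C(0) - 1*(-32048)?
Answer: 32048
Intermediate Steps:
C(B) = 6*B² (C(B) = (2*B)*(B + 2*B) = (2*B)*(3*B) = 6*B²)
C(0) - 1*(-32048) = 6*0² - 1*(-32048) = 6*0 + 32048 = 0 + 32048 = 32048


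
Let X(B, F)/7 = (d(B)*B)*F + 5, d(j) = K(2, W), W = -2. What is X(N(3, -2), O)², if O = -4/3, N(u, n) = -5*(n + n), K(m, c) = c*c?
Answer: 4558225/9 ≈ 5.0647e+5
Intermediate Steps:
K(m, c) = c²
d(j) = 4 (d(j) = (-2)² = 4)
N(u, n) = -10*n
O = -4/3 (O = -4*⅓ = -4/3 ≈ -1.3333)
X(B, F) = 35 + 28*B*F (X(B, F) = 7*((4*B)*F + 5) = 7*(4*B*F + 5) = 7*(5 + 4*B*F) = 35 + 28*B*F)
X(N(3, -2), O)² = (35 + 28*(-10*(-2))*(-4/3))² = (35 + 28*20*(-4/3))² = (35 - 2240/3)² = (-2135/3)² = 4558225/9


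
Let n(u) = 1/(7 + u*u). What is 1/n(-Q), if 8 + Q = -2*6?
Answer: 407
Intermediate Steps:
Q = -20 (Q = -8 - 2*6 = -8 - 12 = -20)
n(u) = 1/(7 + u²)
1/n(-Q) = 1/(1/(7 + (-1*(-20))²)) = 1/(1/(7 + 20²)) = 1/(1/(7 + 400)) = 1/(1/407) = 407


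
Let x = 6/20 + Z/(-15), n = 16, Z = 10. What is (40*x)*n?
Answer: -704/3 ≈ -234.67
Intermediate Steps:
x = -11/30 (x = 6/20 + 10/(-15) = 6*(1/20) + 10*(-1/15) = 3/10 - 2/3 = -11/30 ≈ -0.36667)
(40*x)*n = (40*(-11/30))*16 = -44/3*16 = -704/3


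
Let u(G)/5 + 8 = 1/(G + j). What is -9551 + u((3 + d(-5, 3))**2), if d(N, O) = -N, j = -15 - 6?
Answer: -412408/43 ≈ -9590.9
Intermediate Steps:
j = -21
u(G) = -40 + 5/(-21 + G) (u(G) = -40 + 5/(G - 21) = -40 + 5/(-21 + G))
-9551 + u((3 + d(-5, 3))**2) = -9551 + 5*(169 - 8*(3 - 1*(-5))**2)/(-21 + (3 - 1*(-5))**2) = -9551 + 5*(169 - 8*(3 + 5)**2)/(-21 + (3 + 5)**2) = -9551 + 5*(169 - 8*8**2)/(-21 + 8**2) = -9551 + 5*(169 - 8*64)/(-21 + 64) = -9551 + 5*(169 - 512)/43 = -9551 + 5*(1/43)*(-343) = -9551 - 1715/43 = -412408/43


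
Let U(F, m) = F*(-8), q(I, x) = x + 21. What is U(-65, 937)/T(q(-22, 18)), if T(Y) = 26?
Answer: 20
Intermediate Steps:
q(I, x) = 21 + x
U(F, m) = -8*F
U(-65, 937)/T(q(-22, 18)) = -8*(-65)/26 = 520*(1/26) = 20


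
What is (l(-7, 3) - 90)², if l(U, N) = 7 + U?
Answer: 8100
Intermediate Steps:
(l(-7, 3) - 90)² = ((7 - 7) - 90)² = (0 - 90)² = (-90)² = 8100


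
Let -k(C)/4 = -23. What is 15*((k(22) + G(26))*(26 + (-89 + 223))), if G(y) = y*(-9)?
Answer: -340800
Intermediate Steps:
G(y) = -9*y
k(C) = 92 (k(C) = -4*(-23) = 92)
15*((k(22) + G(26))*(26 + (-89 + 223))) = 15*((92 - 9*26)*(26 + (-89 + 223))) = 15*((92 - 234)*(26 + 134)) = 15*(-142*160) = 15*(-22720) = -340800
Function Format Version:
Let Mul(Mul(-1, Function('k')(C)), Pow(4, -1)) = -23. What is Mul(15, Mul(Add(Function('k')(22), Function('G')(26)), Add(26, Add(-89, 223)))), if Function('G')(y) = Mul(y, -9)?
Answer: -340800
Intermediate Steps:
Function('G')(y) = Mul(-9, y)
Function('k')(C) = 92 (Function('k')(C) = Mul(-4, -23) = 92)
Mul(15, Mul(Add(Function('k')(22), Function('G')(26)), Add(26, Add(-89, 223)))) = Mul(15, Mul(Add(92, Mul(-9, 26)), Add(26, Add(-89, 223)))) = Mul(15, Mul(Add(92, -234), Add(26, 134))) = Mul(15, Mul(-142, 160)) = Mul(15, -22720) = -340800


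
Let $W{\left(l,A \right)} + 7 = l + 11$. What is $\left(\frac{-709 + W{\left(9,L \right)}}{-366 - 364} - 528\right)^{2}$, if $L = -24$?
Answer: $\frac{37006986384}{133225} \approx 2.7778 \cdot 10^{5}$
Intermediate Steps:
$W{\left(l,A \right)} = 4 + l$ ($W{\left(l,A \right)} = -7 + \left(l + 11\right) = -7 + \left(11 + l\right) = 4 + l$)
$\left(\frac{-709 + W{\left(9,L \right)}}{-366 - 364} - 528\right)^{2} = \left(\frac{-709 + \left(4 + 9\right)}{-366 - 364} - 528\right)^{2} = \left(\frac{-709 + 13}{-730} - 528\right)^{2} = \left(\left(-696\right) \left(- \frac{1}{730}\right) - 528\right)^{2} = \left(\frac{348}{365} - 528\right)^{2} = \left(- \frac{192372}{365}\right)^{2} = \frac{37006986384}{133225}$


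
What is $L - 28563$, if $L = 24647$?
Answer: $-3916$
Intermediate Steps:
$L - 28563 = 24647 - 28563 = -3916$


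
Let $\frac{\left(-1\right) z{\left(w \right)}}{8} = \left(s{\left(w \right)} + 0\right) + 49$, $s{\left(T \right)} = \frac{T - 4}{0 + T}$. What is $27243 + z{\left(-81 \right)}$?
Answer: $\frac{2174251}{81} \approx 26843.0$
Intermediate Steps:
$s{\left(T \right)} = \frac{-4 + T}{T}$
$z{\left(w \right)} = -392 - \frac{8 \left(-4 + w\right)}{w}$ ($z{\left(w \right)} = - 8 \left(\left(\frac{-4 + w}{w} + 0\right) + 49\right) = - 8 \left(\frac{-4 + w}{w} + 49\right) = - 8 \left(49 + \frac{-4 + w}{w}\right) = -392 - \frac{8 \left(-4 + w\right)}{w}$)
$27243 + z{\left(-81 \right)} = 27243 - \left(400 - \frac{32}{-81}\right) = 27243 + \left(-400 + 32 \left(- \frac{1}{81}\right)\right) = 27243 - \frac{32432}{81} = \frac{2174251}{81}$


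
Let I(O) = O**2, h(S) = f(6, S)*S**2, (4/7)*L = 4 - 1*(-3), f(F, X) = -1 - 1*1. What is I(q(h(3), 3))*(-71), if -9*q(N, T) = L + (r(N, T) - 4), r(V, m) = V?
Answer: -11999/144 ≈ -83.326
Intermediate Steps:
f(F, X) = -2 (f(F, X) = -1 - 1 = -2)
L = 49/4 (L = 7*(4 - 1*(-3))/4 = 7*(4 + 3)/4 = (7/4)*7 = 49/4 ≈ 12.250)
h(S) = -2*S**2
q(N, T) = -11/12 - N/9 (q(N, T) = -(49/4 + (N - 4))/9 = -(49/4 + (-4 + N))/9 = -(33/4 + N)/9 = -11/12 - N/9)
I(q(h(3), 3))*(-71) = (-11/12 - (-2)*3**2/9)**2*(-71) = (-11/12 - (-2)*9/9)**2*(-71) = (-11/12 - 1/9*(-18))**2*(-71) = (-11/12 + 2)**2*(-71) = (13/12)**2*(-71) = (169/144)*(-71) = -11999/144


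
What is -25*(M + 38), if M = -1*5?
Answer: -825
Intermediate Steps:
M = -5
-25*(M + 38) = -25*(-5 + 38) = -25*33 = -825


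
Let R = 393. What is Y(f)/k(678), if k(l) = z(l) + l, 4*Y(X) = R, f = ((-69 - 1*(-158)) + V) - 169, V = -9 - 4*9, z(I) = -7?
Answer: 393/2684 ≈ 0.14642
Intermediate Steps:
V = -45 (V = -9 - 36 = -45)
f = -125 (f = ((-69 - 1*(-158)) - 45) - 169 = ((-69 + 158) - 45) - 169 = (89 - 45) - 169 = 44 - 169 = -125)
Y(X) = 393/4 (Y(X) = (¼)*393 = 393/4)
k(l) = -7 + l
Y(f)/k(678) = 393/(4*(-7 + 678)) = (393/4)/671 = (393/4)*(1/671) = 393/2684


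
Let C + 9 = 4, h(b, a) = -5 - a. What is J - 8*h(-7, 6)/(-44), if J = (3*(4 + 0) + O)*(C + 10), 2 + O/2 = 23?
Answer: 268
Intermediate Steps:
O = 42 (O = -4 + 2*23 = -4 + 46 = 42)
C = -5 (C = -9 + 4 = -5)
J = 270 (J = (3*(4 + 0) + 42)*(-5 + 10) = (3*4 + 42)*5 = (12 + 42)*5 = 54*5 = 270)
J - 8*h(-7, 6)/(-44) = 270 - 8*(-5 - 1*6)/(-44) = 270 - 8*(-5 - 6)*(-1)/44 = 270 - (-88)*(-1)/44 = 270 - 8*1/4 = 270 - 2 = 268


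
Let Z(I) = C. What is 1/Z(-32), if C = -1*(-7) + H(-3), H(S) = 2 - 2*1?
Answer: ⅐ ≈ 0.14286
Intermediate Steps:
H(S) = 0 (H(S) = 2 - 2 = 0)
C = 7 (C = -1*(-7) + 0 = 7 + 0 = 7)
Z(I) = 7
1/Z(-32) = 1/7 = ⅐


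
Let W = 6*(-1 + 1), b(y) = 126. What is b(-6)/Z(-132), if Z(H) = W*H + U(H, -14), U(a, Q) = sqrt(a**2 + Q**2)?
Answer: 63*sqrt(4405)/4405 ≈ 0.94922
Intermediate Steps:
U(a, Q) = sqrt(Q**2 + a**2)
W = 0 (W = 6*0 = 0)
Z(H) = sqrt(196 + H**2) (Z(H) = 0*H + sqrt((-14)**2 + H**2) = 0 + sqrt(196 + H**2) = sqrt(196 + H**2))
b(-6)/Z(-132) = 126/(sqrt(196 + (-132)**2)) = 126/(sqrt(196 + 17424)) = 126/(sqrt(17620)) = 126/((2*sqrt(4405))) = 126*(sqrt(4405)/8810) = 63*sqrt(4405)/4405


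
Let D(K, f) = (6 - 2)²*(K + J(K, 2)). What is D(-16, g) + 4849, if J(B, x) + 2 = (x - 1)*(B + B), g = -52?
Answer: 4049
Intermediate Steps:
J(B, x) = -2 + 2*B*(-1 + x) (J(B, x) = -2 + (x - 1)*(B + B) = -2 + (-1 + x)*(2*B) = -2 + 2*B*(-1 + x))
D(K, f) = -32 + 48*K (D(K, f) = (6 - 2)²*(K + (-2 - 2*K + 2*K*2)) = 4²*(K + (-2 - 2*K + 4*K)) = 16*(K + (-2 + 2*K)) = 16*(-2 + 3*K) = -32 + 48*K)
D(-16, g) + 4849 = (-32 + 48*(-16)) + 4849 = (-32 - 768) + 4849 = -800 + 4849 = 4049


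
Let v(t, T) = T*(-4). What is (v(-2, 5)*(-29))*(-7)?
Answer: -4060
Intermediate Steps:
v(t, T) = -4*T
(v(-2, 5)*(-29))*(-7) = (-4*5*(-29))*(-7) = -20*(-29)*(-7) = 580*(-7) = -4060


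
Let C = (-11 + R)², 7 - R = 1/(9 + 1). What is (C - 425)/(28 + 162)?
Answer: -40819/19000 ≈ -2.1484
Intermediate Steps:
R = 69/10 (R = 7 - 1/(9 + 1) = 7 - 1/10 = 7 - 1*⅒ = 7 - ⅒ = 69/10 ≈ 6.9000)
C = 1681/100 (C = (-11 + 69/10)² = (-41/10)² = 1681/100 ≈ 16.810)
(C - 425)/(28 + 162) = (1681/100 - 425)/(28 + 162) = -40819/100/190 = -40819/100*1/190 = -40819/19000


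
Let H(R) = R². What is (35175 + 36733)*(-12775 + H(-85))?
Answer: -399089400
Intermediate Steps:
(35175 + 36733)*(-12775 + H(-85)) = (35175 + 36733)*(-12775 + (-85)²) = 71908*(-12775 + 7225) = 71908*(-5550) = -399089400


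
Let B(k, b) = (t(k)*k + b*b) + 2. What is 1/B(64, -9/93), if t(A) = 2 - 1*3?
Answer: -961/59573 ≈ -0.016131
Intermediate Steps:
t(A) = -1 (t(A) = 2 - 3 = -1)
B(k, b) = 2 + b**2 - k (B(k, b) = (-k + b*b) + 2 = (-k + b**2) + 2 = (b**2 - k) + 2 = 2 + b**2 - k)
1/B(64, -9/93) = 1/(2 + (-9/93)**2 - 1*64) = 1/(2 + (-9*1/93)**2 - 64) = 1/(2 + (-3/31)**2 - 64) = 1/(2 + 9/961 - 64) = 1/(-59573/961) = -961/59573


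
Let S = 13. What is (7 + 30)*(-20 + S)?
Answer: -259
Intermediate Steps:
(7 + 30)*(-20 + S) = (7 + 30)*(-20 + 13) = 37*(-7) = -259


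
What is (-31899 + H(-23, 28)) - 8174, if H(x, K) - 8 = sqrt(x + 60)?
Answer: -40065 + sqrt(37) ≈ -40059.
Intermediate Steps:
H(x, K) = 8 + sqrt(60 + x) (H(x, K) = 8 + sqrt(x + 60) = 8 + sqrt(60 + x))
(-31899 + H(-23, 28)) - 8174 = (-31899 + (8 + sqrt(60 - 23))) - 8174 = (-31899 + (8 + sqrt(37))) - 8174 = (-31891 + sqrt(37)) - 8174 = -40065 + sqrt(37)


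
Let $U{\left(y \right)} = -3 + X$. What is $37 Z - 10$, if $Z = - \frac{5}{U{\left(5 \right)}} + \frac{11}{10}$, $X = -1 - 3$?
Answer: $\frac{3999}{70} \approx 57.129$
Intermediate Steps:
$X = -4$
$U{\left(y \right)} = -7$ ($U{\left(y \right)} = -3 - 4 = -7$)
$Z = \frac{127}{70}$ ($Z = - \frac{5}{-7} + \frac{11}{10} = \left(-5\right) \left(- \frac{1}{7}\right) + 11 \cdot \frac{1}{10} = \frac{5}{7} + \frac{11}{10} = \frac{127}{70} \approx 1.8143$)
$37 Z - 10 = 37 \cdot \frac{127}{70} - 10 = \frac{4699}{70} + \left(-23 + 13\right) = \frac{4699}{70} - 10 = \frac{3999}{70}$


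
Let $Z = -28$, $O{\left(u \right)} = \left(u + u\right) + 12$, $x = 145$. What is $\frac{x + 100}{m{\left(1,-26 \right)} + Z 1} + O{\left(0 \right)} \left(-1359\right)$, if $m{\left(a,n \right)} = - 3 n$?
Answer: $- \frac{163031}{10} \approx -16303.0$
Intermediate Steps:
$O{\left(u \right)} = 12 + 2 u$ ($O{\left(u \right)} = 2 u + 12 = 12 + 2 u$)
$\frac{x + 100}{m{\left(1,-26 \right)} + Z 1} + O{\left(0 \right)} \left(-1359\right) = \frac{145 + 100}{\left(-3\right) \left(-26\right) - 28} + \left(12 + 2 \cdot 0\right) \left(-1359\right) = \frac{245}{78 - 28} + \left(12 + 0\right) \left(-1359\right) = \frac{245}{50} + 12 \left(-1359\right) = 245 \cdot \frac{1}{50} - 16308 = \frac{49}{10} - 16308 = - \frac{163031}{10}$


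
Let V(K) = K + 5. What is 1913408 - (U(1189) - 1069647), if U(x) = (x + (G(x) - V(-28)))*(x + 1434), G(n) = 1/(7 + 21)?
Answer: -5491211/28 ≈ -1.9611e+5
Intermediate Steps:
V(K) = 5 + K
G(n) = 1/28
U(x) = (1434 + x)*(645/28 + x) (U(x) = (x + (1/28 - (5 - 28)))*(x + 1434) = (x + (1/28 - 1*(-23)))*(1434 + x) = (x + (1/28 + 23))*(1434 + x) = (x + 645/28)*(1434 + x) = (645/28 + x)*(1434 + x) = (1434 + x)*(645/28 + x))
1913408 - (U(1189) - 1069647) = 1913408 - ((462465/14 + 1189² + (40797/28)*1189) - 1069647) = 1913408 - ((462465/14 + 1413721 + 48507633/28) - 1069647) = 1913408 - (89016751/28 - 1069647) = 1913408 - 1*59066635/28 = 1913408 - 59066635/28 = -5491211/28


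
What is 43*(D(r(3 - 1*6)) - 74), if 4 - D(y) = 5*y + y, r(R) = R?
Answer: -2236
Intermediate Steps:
D(y) = 4 - 6*y (D(y) = 4 - (5*y + y) = 4 - 6*y)
43*(D(r(3 - 1*6)) - 74) = 43*((4 - 6*(3 - 1*6)) - 74) = 43*((4 - 6*(3 - 6)) - 74) = 43*((4 - 6*(-3)) - 74) = 43*((4 + 18) - 74) = 43*(22 - 74) = 43*(-52) = -2236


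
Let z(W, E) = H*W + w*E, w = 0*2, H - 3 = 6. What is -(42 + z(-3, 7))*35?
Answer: -525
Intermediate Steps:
H = 9 (H = 3 + 6 = 9)
w = 0
z(W, E) = 9*W (z(W, E) = 9*W + 0*E = 9*W + 0 = 9*W)
-(42 + z(-3, 7))*35 = -(42 + 9*(-3))*35 = -(42 - 27)*35 = -15*35 = -1*525 = -525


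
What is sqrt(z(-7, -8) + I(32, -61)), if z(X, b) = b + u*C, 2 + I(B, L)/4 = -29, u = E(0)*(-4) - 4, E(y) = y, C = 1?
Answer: 2*I*sqrt(34) ≈ 11.662*I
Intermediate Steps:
u = -4 (u = 0*(-4) - 4 = 0 - 4 = -4)
I(B, L) = -124 (I(B, L) = -8 + 4*(-29) = -8 - 116 = -124)
z(X, b) = -4 + b (z(X, b) = b - 4*1 = b - 4 = -4 + b)
sqrt(z(-7, -8) + I(32, -61)) = sqrt((-4 - 8) - 124) = sqrt(-12 - 124) = sqrt(-136) = 2*I*sqrt(34)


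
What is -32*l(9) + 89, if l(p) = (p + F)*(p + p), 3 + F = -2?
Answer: -2215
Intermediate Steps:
F = -5 (F = -3 - 2 = -5)
l(p) = 2*p*(-5 + p) (l(p) = (p - 5)*(p + p) = (-5 + p)*(2*p) = 2*p*(-5 + p))
-32*l(9) + 89 = -64*9*(-5 + 9) + 89 = -64*9*4 + 89 = -32*72 + 89 = -2304 + 89 = -2215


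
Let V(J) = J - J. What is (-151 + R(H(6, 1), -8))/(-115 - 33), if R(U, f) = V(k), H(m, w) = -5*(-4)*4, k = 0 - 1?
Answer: 151/148 ≈ 1.0203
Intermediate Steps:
k = -1
H(m, w) = 80 (H(m, w) = 20*4 = 80)
V(J) = 0
R(U, f) = 0
(-151 + R(H(6, 1), -8))/(-115 - 33) = (-151 + 0)/(-115 - 33) = -151/(-148) = -1/148*(-151) = 151/148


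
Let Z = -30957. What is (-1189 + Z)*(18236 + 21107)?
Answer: -1264720078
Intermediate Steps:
(-1189 + Z)*(18236 + 21107) = (-1189 - 30957)*(18236 + 21107) = -32146*39343 = -1264720078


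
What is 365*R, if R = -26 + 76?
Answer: 18250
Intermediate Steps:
R = 50
365*R = 365*50 = 18250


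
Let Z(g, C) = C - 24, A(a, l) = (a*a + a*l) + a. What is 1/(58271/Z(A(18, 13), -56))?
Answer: -80/58271 ≈ -0.0013729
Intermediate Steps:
A(a, l) = a + a² + a*l (A(a, l) = (a² + a*l) + a = a + a² + a*l)
Z(g, C) = -24 + C
1/(58271/Z(A(18, 13), -56)) = 1/(58271/(-24 - 56)) = 1/(58271/(-80)) = 1/(58271*(-1/80)) = 1/(-58271/80) = -80/58271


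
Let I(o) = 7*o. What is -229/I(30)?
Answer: -229/210 ≈ -1.0905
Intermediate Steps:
-229/I(30) = -229/(7*30) = -229/210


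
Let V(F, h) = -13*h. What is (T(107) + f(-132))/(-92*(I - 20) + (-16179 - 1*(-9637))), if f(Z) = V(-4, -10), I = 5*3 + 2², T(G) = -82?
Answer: -8/1075 ≈ -0.0074419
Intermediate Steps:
I = 19 (I = 15 + 4 = 19)
f(Z) = 130 (f(Z) = -13*(-10) = 130)
(T(107) + f(-132))/(-92*(I - 20) + (-16179 - 1*(-9637))) = (-82 + 130)/(-92*(19 - 20) + (-16179 - 1*(-9637))) = 48/(-92*(-1) + (-16179 + 9637)) = 48/(92 - 6542) = 48/(-6450) = 48*(-1/6450) = -8/1075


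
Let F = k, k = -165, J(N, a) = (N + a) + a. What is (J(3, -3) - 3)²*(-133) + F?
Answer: -4953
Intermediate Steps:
J(N, a) = N + 2*a
F = -165
(J(3, -3) - 3)²*(-133) + F = ((3 + 2*(-3)) - 3)²*(-133) - 165 = ((3 - 6) - 3)²*(-133) - 165 = (-3 - 3)²*(-133) - 165 = (-6)²*(-133) - 165 = 36*(-133) - 165 = -4788 - 165 = -4953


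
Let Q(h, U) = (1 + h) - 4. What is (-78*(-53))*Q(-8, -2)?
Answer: -45474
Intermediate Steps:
Q(h, U) = -3 + h
(-78*(-53))*Q(-8, -2) = (-78*(-53))*(-3 - 8) = 4134*(-11) = -45474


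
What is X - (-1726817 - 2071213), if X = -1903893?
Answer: 1894137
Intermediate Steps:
X - (-1726817 - 2071213) = -1903893 - (-1726817 - 2071213) = -1903893 - 1*(-3798030) = -1903893 + 3798030 = 1894137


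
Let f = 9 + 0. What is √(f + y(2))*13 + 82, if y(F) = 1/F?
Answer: 82 + 13*√38/2 ≈ 122.07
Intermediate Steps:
f = 9
√(f + y(2))*13 + 82 = √(9 + 1/2)*13 + 82 = √(9 + ½)*13 + 82 = √(19/2)*13 + 82 = (√38/2)*13 + 82 = 13*√38/2 + 82 = 82 + 13*√38/2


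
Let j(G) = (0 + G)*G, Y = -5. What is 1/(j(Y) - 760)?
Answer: -1/735 ≈ -0.0013605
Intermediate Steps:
j(G) = G² (j(G) = G*G = G²)
1/(j(Y) - 760) = 1/((-5)² - 760) = 1/(25 - 760) = 1/(-735) = -1/735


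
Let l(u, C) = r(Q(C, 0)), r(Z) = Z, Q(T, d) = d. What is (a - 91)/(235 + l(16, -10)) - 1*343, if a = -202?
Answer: -80898/235 ≈ -344.25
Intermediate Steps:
l(u, C) = 0
(a - 91)/(235 + l(16, -10)) - 1*343 = (-202 - 91)/(235 + 0) - 1*343 = -293/235 - 343 = -80898/235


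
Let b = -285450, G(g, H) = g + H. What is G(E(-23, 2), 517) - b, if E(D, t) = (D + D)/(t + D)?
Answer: 6005353/21 ≈ 2.8597e+5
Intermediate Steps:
E(D, t) = 2*D/(D + t) (E(D, t) = (2*D)/(D + t) = 2*D/(D + t))
G(g, H) = H + g
G(E(-23, 2), 517) - b = (517 + 2*(-23)/(-23 + 2)) - 1*(-285450) = (517 + 2*(-23)/(-21)) + 285450 = (517 + 2*(-23)*(-1/21)) + 285450 = (517 + 46/21) + 285450 = 10903/21 + 285450 = 6005353/21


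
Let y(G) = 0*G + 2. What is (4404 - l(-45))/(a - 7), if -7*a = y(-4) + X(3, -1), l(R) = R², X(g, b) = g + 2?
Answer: -2379/8 ≈ -297.38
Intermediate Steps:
X(g, b) = 2 + g
y(G) = 2 (y(G) = 0 + 2 = 2)
a = -1 (a = -(2 + (2 + 3))/7 = -(2 + 5)/7 = -⅐*7 = -1)
(4404 - l(-45))/(a - 7) = (4404 - 1*(-45)²)/(-1 - 7) = (4404 - 1*2025)/(-8) = -(4404 - 2025)/8 = -⅛*2379 = -2379/8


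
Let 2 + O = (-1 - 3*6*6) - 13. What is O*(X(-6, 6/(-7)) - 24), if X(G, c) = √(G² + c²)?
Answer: 2976 - 3720*√2/7 ≈ 2224.4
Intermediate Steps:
O = -124 (O = -2 + ((-1 - 3*6*6) - 13) = -2 + ((-1 - 18*6) - 13) = -2 + ((-1 - 108) - 13) = -2 + (-109 - 13) = -2 - 122 = -124)
O*(X(-6, 6/(-7)) - 24) = -124*(√((-6)² + (6/(-7))²) - 24) = -124*(√(36 + (6*(-⅐))²) - 24) = -124*(√(36 + (-6/7)²) - 24) = -124*(√(36 + 36/49) - 24) = -124*(√(1800/49) - 24) = -124*(30*√2/7 - 24) = -124*(-24 + 30*√2/7) = 2976 - 3720*√2/7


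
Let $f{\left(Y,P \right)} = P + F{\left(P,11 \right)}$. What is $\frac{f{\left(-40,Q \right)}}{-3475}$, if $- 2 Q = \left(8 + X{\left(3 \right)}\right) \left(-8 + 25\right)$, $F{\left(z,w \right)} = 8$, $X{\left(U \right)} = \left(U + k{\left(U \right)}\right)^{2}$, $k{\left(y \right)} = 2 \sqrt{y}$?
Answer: $\frac{477}{6950} + \frac{102 \sqrt{3}}{3475} \approx 0.11947$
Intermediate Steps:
$X{\left(U \right)} = \left(U + 2 \sqrt{U}\right)^{2}$
$Q = -68 - \frac{17 \left(3 + 2 \sqrt{3}\right)^{2}}{2}$ ($Q = - \frac{\left(8 + \left(3 + 2 \sqrt{3}\right)^{2}\right) \left(-8 + 25\right)}{2} = - \frac{\left(8 + \left(3 + 2 \sqrt{3}\right)^{2}\right) 17}{2} = - \frac{136 + 17 \left(3 + 2 \sqrt{3}\right)^{2}}{2} = -68 - \frac{17 \left(3 + 2 \sqrt{3}\right)^{2}}{2} \approx -423.17$)
$f{\left(Y,P \right)} = 8 + P$ ($f{\left(Y,P \right)} = P + 8 = 8 + P$)
$\frac{f{\left(-40,Q \right)}}{-3475} = \frac{8 - \left(\frac{493}{2} + 102 \sqrt{3}\right)}{-3475} = \left(- \frac{477}{2} - 102 \sqrt{3}\right) \left(- \frac{1}{3475}\right) = \frac{477}{6950} + \frac{102 \sqrt{3}}{3475}$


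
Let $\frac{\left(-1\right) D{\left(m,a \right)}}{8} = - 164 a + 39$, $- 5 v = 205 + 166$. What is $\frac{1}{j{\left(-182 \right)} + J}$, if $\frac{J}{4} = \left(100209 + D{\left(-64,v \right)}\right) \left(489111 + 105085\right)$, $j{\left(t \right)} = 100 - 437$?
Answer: $\frac{5}{30263588987} \approx 1.6521 \cdot 10^{-10}$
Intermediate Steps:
$v = - \frac{371}{5}$ ($v = - \frac{205 + 166}{5} = \left(- \frac{1}{5}\right) 371 = - \frac{371}{5} \approx -74.2$)
$j{\left(t \right)} = -337$
$D{\left(m,a \right)} = -312 + 1312 a$ ($D{\left(m,a \right)} = - 8 \left(- 164 a + 39\right) = - 8 \left(39 - 164 a\right) = -312 + 1312 a$)
$J = \frac{30263590672}{5}$ ($J = 4 \left(100209 + \left(-312 + 1312 \left(- \frac{371}{5}\right)\right)\right) \left(489111 + 105085\right) = 4 \left(100209 - \frac{488312}{5}\right) 594196 = 4 \cdot \frac{12733}{5} \cdot 594196 = 4 \cdot \frac{7565897668}{5} = \frac{30263590672}{5} \approx 6.0527 \cdot 10^{9}$)
$\frac{1}{j{\left(-182 \right)} + J} = \frac{1}{-337 + \frac{30263590672}{5}} = \frac{1}{\frac{30263588987}{5}} = \frac{5}{30263588987}$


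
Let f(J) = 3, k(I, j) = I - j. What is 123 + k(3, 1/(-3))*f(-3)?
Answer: 133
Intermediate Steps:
123 + k(3, 1/(-3))*f(-3) = 123 + (3 - 1/(-3))*3 = 123 + (3 - 1*(-⅓))*3 = 123 + (3 + ⅓)*3 = 123 + (10/3)*3 = 123 + 10 = 133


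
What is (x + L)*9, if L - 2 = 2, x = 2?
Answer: 54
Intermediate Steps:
L = 4 (L = 2 + 2 = 4)
(x + L)*9 = (2 + 4)*9 = 6*9 = 54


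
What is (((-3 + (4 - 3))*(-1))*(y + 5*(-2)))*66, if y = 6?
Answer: -528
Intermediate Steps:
(((-3 + (4 - 3))*(-1))*(y + 5*(-2)))*66 = (((-3 + (4 - 3))*(-1))*(6 + 5*(-2)))*66 = (((-3 + 1)*(-1))*(6 - 10))*66 = (-2*(-1)*(-4))*66 = (2*(-4))*66 = -8*66 = -528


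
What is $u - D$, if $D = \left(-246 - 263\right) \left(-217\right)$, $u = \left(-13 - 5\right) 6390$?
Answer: $-225473$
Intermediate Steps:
$u = -115020$ ($u = \left(-18\right) 6390 = -115020$)
$D = 110453$ ($D = \left(-509\right) \left(-217\right) = 110453$)
$u - D = -115020 - 110453 = -225473$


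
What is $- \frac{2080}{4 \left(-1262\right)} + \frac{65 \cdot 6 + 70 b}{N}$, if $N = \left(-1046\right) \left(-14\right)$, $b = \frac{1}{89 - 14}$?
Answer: $\frac{15202946}{34651365} \approx 0.43874$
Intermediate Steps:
$b = \frac{1}{75} \approx 0.013333$
$N = 14644$
$- \frac{2080}{4 \left(-1262\right)} + \frac{65 \cdot 6 + 70 b}{N} = - \frac{2080}{4 \left(-1262\right)} + \frac{65 \cdot 6 + 70 \cdot \frac{1}{75}}{14644} = - \frac{2080}{-5048} + \left(390 + \frac{14}{15}\right) \frac{1}{14644} = \left(-2080\right) \left(- \frac{1}{5048}\right) + \frac{5864}{15} \cdot \frac{1}{14644} = \frac{260}{631} + \frac{1466}{54915} = \frac{15202946}{34651365}$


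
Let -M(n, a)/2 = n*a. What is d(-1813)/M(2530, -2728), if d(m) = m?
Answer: -1813/13803680 ≈ -0.00013134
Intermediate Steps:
M(n, a) = -2*a*n (M(n, a) = -2*n*a = -2*a*n)
d(-1813)/M(2530, -2728) = -1813/((-2*(-2728)*2530)) = -1813/13803680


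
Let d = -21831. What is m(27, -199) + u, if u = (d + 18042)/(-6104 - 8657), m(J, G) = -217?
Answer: -3199348/14761 ≈ -216.74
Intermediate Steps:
u = 3789/14761 (u = (-21831 + 18042)/(-6104 - 8657) = -3789/(-14761) = -3789*(-1/14761) = 3789/14761 ≈ 0.25669)
m(27, -199) + u = -217 + 3789/14761 = -3199348/14761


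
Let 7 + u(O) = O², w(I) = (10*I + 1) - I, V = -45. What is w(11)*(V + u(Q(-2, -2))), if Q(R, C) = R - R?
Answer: -5200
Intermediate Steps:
Q(R, C) = 0
w(I) = 1 + 9*I (w(I) = (1 + 10*I) - I = 1 + 9*I)
u(O) = -7 + O²
w(11)*(V + u(Q(-2, -2))) = (1 + 9*11)*(-45 + (-7 + 0²)) = (1 + 99)*(-45 + (-7 + 0)) = 100*(-45 - 7) = 100*(-52) = -5200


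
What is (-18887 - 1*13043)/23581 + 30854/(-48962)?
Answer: -1145462417/577286461 ≈ -1.9842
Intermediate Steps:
(-18887 - 1*13043)/23581 + 30854/(-48962) = (-18887 - 13043)*(1/23581) + 30854*(-1/48962) = -31930*1/23581 - 15427/24481 = -31930/23581 - 15427/24481 = -1145462417/577286461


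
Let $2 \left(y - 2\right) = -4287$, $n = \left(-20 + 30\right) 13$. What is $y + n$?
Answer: $- \frac{4023}{2} \approx -2011.5$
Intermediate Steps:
$n = 130$ ($n = 10 \cdot 13 = 130$)
$y = - \frac{4283}{2}$ ($y = 2 + \frac{1}{2} \left(-4287\right) = 2 - \frac{4287}{2} = - \frac{4283}{2} \approx -2141.5$)
$y + n = - \frac{4283}{2} + 130 = - \frac{4023}{2}$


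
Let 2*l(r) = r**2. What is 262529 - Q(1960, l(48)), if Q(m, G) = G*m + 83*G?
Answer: -2091007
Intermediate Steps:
l(r) = r**2/2
Q(m, G) = 83*G + G*m
262529 - Q(1960, l(48)) = 262529 - (1/2)*48**2*(83 + 1960) = 262529 - (1/2)*2304*2043 = 262529 - 1152*2043 = 262529 - 1*2353536 = 262529 - 2353536 = -2091007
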